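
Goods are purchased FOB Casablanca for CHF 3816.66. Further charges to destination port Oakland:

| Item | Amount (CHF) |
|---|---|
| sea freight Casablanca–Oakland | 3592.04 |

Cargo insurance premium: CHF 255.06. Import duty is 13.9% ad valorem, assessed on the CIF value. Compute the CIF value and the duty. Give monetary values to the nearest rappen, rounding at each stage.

CIF value: CHF 7663.76; import duty: CHF 1065.26

CIF = FOB price + freight + insurance
CIF = 3816.66 + 3592.04 + 255.06 = 7663.76
Import duty = 7663.76 × 13.9% = 1065.26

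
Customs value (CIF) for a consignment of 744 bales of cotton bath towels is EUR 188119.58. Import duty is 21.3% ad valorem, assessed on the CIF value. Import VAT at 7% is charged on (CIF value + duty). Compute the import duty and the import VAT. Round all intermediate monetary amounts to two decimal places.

Import duty = 188119.58 × 21.3% = 40069.47
VAT base = CIF + duty = 188119.58 + 40069.47 = 228189.05
Import VAT = 228189.05 × 7% = 15973.23

Import duty: EUR 40069.47; import VAT: EUR 15973.23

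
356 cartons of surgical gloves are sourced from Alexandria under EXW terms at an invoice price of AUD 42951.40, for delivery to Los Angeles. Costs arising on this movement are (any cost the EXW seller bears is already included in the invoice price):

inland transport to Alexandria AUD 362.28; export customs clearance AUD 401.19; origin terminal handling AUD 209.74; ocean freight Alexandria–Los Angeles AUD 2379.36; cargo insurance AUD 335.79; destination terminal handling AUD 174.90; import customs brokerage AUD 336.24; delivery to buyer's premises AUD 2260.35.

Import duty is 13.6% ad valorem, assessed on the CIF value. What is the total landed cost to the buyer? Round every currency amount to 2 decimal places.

Total landed cost: AUD 55754.26

EXW: the seller makes goods available at their premises; the buyer bears all onward costs.
CIF value = EXW price + inland to port + export clearance + origin terminal + freight + insurance = 42951.40 + 362.28 + 401.19 + 209.74 + 2379.36 + 335.79 = 46639.76
Import duty = 46639.76 × 13.6% = 6343.01
Buyer bears: inland to port 362.28 + export clearance 401.19 + origin terminal 209.74 + freight 2379.36 + insurance 335.79 + destination terminal 174.90 + brokerage 336.24 + delivery 2260.35 + duty 6343.01 = 12802.86
Landed cost = invoice 42951.40 + 12802.86 = 55754.26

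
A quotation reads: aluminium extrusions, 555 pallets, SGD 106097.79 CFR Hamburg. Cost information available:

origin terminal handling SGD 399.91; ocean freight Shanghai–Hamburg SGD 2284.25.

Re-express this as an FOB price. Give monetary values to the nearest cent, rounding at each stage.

FOB price: SGD 103813.54

Not relevant to the conversion: origin terminal — on the seller under both CFR and FOB; already in the CFR price and stays in the FOB price.
From CFR to FOB, the seller no longer bears: freight.
FOB price = 106097.79 − 2284.25 = 103813.54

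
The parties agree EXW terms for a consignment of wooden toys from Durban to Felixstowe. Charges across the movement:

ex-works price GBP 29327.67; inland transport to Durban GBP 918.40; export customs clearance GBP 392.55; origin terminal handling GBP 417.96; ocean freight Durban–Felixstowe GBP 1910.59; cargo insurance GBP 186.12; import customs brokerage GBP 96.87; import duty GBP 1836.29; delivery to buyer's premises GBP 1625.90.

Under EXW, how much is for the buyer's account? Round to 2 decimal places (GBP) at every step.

Buyer's account: GBP 7384.68

EXW: the seller makes goods available at their premises; the buyer bears all onward costs.
Seller's account: goods 29327.67 = 29327.67
Buyer's account: inland to port 918.40 + export clearance 392.55 + origin terminal 417.96 + freight 1910.59 + insurance 186.12 + brokerage 96.87 + duty 1836.29 + delivery 1625.90 = 7384.68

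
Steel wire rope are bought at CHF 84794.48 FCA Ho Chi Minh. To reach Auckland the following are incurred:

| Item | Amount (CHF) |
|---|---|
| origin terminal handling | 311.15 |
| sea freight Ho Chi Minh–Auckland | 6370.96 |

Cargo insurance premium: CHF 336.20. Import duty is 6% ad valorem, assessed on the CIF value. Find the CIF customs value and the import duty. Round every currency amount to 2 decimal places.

CIF value: CHF 91812.79; import duty: CHF 5508.77

CIF = FCA price + pre-shipment costs + freight + insurance
CIF = 84794.48 + 311.15 + 6370.96 + 336.20 = 91812.79
Import duty = 91812.79 × 6% = 5508.77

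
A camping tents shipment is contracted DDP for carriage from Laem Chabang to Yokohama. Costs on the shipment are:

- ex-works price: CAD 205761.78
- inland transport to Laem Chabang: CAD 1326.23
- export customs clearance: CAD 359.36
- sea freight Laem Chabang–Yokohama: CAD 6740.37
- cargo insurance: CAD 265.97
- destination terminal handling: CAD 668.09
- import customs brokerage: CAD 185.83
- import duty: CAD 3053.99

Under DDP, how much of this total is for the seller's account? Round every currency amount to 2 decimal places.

Seller's account: CAD 218361.62

DDP: the seller bears all costs including import duty.
Seller's account: goods 205761.78 + inland to port 1326.23 + export clearance 359.36 + freight 6740.37 + insurance 265.97 + destination terminal 668.09 + brokerage 185.83 + duty 3053.99 = 218361.62
Buyer's account: 0.00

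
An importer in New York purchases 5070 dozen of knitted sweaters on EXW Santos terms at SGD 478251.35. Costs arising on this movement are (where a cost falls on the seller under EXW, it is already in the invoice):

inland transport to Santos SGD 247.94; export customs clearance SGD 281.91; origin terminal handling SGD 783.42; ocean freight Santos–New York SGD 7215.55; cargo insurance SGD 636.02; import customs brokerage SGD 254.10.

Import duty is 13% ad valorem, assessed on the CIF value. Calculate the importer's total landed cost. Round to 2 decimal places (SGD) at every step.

Total landed cost: SGD 551034.39

EXW: the seller makes goods available at their premises; the buyer bears all onward costs.
CIF value = EXW price + inland to port + export clearance + origin terminal + freight + insurance = 478251.35 + 247.94 + 281.91 + 783.42 + 7215.55 + 636.02 = 487416.19
Import duty = 487416.19 × 13% = 63364.10
Buyer bears: inland to port 247.94 + export clearance 281.91 + origin terminal 783.42 + freight 7215.55 + insurance 636.02 + brokerage 254.10 + duty 63364.10 = 72783.04
Landed cost = invoice 478251.35 + 72783.04 = 551034.39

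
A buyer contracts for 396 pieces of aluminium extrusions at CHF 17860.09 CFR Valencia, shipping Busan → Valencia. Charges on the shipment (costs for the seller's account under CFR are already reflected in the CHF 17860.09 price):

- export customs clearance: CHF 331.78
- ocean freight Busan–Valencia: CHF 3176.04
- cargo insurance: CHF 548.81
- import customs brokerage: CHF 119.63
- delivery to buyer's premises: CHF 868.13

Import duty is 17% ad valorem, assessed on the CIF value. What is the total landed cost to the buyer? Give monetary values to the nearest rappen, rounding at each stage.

Total landed cost: CHF 22526.17

CFR: the seller pays costs through ocean freight to the destination port, but not insurance.
Already in the invoice (seller's account under CFR): export clearance, freight — exclude.
CIF value = CFR price + insurance = 17860.09 + 548.81 = 18408.90
Import duty = 18408.90 × 17% = 3129.51
Buyer bears: insurance 548.81 + brokerage 119.63 + delivery 868.13 + duty 3129.51 = 4666.08
Landed cost = invoice 17860.09 + 4666.08 = 22526.17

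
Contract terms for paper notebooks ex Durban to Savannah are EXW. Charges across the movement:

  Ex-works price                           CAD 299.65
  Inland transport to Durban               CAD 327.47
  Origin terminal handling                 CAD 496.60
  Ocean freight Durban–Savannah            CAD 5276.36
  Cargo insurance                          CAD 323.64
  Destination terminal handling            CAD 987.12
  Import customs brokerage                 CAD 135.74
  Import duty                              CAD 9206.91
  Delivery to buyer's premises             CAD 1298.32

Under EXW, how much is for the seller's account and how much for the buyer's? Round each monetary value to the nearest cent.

EXW: the seller makes goods available at their premises; the buyer bears all onward costs.
Seller's account: goods 299.65 = 299.65
Buyer's account: inland to port 327.47 + origin terminal 496.60 + freight 5276.36 + insurance 323.64 + destination terminal 987.12 + brokerage 135.74 + duty 9206.91 + delivery 1298.32 = 18052.16

Seller: CAD 299.65; buyer: CAD 18052.16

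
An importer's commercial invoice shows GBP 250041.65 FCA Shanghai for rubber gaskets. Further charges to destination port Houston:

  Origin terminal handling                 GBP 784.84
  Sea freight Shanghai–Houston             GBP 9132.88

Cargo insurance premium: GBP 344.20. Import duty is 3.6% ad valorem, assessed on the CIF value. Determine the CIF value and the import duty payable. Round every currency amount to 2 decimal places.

CIF = FCA price + pre-shipment costs + freight + insurance
CIF = 250041.65 + 784.84 + 9132.88 + 344.20 = 260303.57
Import duty = 260303.57 × 3.6% = 9370.93

CIF value: GBP 260303.57; import duty: GBP 9370.93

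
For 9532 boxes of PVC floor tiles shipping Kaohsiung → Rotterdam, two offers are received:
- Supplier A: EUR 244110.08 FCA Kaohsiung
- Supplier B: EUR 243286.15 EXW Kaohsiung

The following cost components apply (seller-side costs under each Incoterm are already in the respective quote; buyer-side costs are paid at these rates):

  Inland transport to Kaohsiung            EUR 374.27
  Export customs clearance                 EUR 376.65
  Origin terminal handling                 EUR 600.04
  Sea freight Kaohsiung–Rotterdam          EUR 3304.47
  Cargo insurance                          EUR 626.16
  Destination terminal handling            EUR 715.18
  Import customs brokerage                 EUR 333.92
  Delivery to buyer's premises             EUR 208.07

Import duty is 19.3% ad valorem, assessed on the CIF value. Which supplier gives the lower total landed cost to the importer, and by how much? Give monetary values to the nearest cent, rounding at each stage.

Supplier B is cheaper by EUR 87.10

Supplier A (FCA):
CIF value = FCA price + origin terminal + freight + insurance = 244110.08 + 600.04 + 3304.47 + 626.16 = 248640.75
Import duty = 248640.75 × 19.3% = 47987.66
Buyer bears (A): 600.04 + 3304.47 + 626.16 + 715.18 + 333.92 + 208.07 = 5787.84
Landed cost (A) = invoice 244110.08 + 5787.84 + duty 47987.66 = 297885.58
Supplier B (EXW):
CIF value = EXW price + inland to port + export clearance + origin terminal + freight + insurance = 243286.15 + 374.27 + 376.65 + 600.04 + 3304.47 + 626.16 = 248567.74
Import duty = 248567.74 × 19.3% = 47973.57
Buyer bears (B): 374.27 + 376.65 + 600.04 + 3304.47 + 626.16 + 715.18 + 333.92 + 208.07 = 6538.76
Landed cost (B) = invoice 243286.15 + 6538.76 + duty 47973.57 = 297798.48
Difference = |297885.58 − 297798.48| = 87.10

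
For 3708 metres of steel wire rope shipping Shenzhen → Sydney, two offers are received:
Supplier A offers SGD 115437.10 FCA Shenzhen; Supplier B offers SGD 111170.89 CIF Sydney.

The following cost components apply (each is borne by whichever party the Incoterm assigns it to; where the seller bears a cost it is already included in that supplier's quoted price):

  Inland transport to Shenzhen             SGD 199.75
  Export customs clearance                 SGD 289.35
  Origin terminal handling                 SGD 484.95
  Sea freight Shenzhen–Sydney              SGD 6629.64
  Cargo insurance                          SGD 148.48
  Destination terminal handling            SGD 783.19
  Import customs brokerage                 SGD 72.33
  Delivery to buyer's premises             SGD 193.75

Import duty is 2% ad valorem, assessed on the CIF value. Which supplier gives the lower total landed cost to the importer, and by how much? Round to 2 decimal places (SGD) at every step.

Supplier B is cheaper by SGD 11759.86

Supplier A (FCA):
CIF value = FCA price + origin terminal + freight + insurance = 115437.10 + 484.95 + 6629.64 + 148.48 = 122700.17
Import duty = 122700.17 × 2% = 2454.00
Buyer bears (A): 484.95 + 6629.64 + 148.48 + 783.19 + 72.33 + 193.75 = 8312.34
Landed cost (A) = invoice 115437.10 + 8312.34 + duty 2454.00 = 126203.44
Supplier B (CIF):
The CIF price already equals the CIF value: 111170.89
Import duty = 111170.89 × 2% = 2223.42
Buyer bears (B): 783.19 + 72.33 + 193.75 = 1049.27
Landed cost (B) = invoice 111170.89 + 1049.27 + duty 2223.42 = 114443.58
Difference = |126203.44 − 114443.58| = 11759.86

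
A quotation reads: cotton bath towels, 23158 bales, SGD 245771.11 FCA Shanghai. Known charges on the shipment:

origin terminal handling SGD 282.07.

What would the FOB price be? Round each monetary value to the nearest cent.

FOB price: SGD 246053.18

From FCA to FOB, the seller additionally bears: origin terminal.
FOB price = 245771.11 + 282.07 = 246053.18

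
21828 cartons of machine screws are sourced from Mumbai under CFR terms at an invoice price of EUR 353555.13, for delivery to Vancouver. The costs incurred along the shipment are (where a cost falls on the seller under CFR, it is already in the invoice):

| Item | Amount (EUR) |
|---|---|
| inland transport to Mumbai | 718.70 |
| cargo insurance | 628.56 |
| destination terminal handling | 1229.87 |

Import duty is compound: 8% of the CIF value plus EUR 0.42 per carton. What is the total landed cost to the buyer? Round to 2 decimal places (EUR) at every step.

CFR: the seller pays costs through ocean freight to the destination port, but not insurance.
Already in the invoice (seller's account under CFR): inland to port — exclude.
CIF value = CFR price + insurance = 353555.13 + 628.56 = 354183.69
Ad valorem component: 354183.69 × 8% = 28334.70
Specific component: 21828 × 0.42 = 9167.76
Import duty = 28334.70 + 9167.76 = 37502.46
Buyer bears: insurance 628.56 + destination terminal 1229.87 + duty 37502.46 = 39360.89
Landed cost = invoice 353555.13 + 39360.89 = 392916.02

Total landed cost: EUR 392916.02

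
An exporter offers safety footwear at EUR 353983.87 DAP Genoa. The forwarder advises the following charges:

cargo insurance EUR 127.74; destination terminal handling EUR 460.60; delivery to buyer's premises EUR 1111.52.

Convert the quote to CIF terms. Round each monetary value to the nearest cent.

CIF price: EUR 352411.75

Not relevant to the conversion: insurance — on the seller under both DAP and CIF; already in the DAP price and stays in the CIF price.
From DAP to CIF, the seller no longer bears: destination terminal, delivery.
CIF price = 353983.87 − 460.60 − 1111.52 = 352411.75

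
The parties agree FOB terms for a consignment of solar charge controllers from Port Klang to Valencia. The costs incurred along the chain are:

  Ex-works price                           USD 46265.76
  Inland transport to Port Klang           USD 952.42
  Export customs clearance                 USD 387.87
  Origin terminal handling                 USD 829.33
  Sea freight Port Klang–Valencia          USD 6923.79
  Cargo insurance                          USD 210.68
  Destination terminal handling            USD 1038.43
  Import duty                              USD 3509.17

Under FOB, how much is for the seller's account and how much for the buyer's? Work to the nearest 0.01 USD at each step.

Seller: USD 48435.38; buyer: USD 11682.07

FOB: the seller bears costs until goods are on board at the origin port; the buyer bears freight, insurance and all costs thereafter.
Seller's account: goods 46265.76 + inland to port 952.42 + export clearance 387.87 + origin terminal 829.33 = 48435.38
Buyer's account: freight 6923.79 + insurance 210.68 + destination terminal 1038.43 + duty 3509.17 = 11682.07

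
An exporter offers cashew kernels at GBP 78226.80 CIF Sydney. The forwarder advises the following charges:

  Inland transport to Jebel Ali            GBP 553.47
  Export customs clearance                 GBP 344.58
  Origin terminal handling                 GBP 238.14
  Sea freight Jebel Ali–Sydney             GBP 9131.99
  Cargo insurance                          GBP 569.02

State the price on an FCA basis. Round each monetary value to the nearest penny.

FCA price: GBP 68287.65

Not relevant to the conversion: inland to port, export clearance — on the seller under both CIF and FCA; already in the CIF price and stays in the FCA price.
From CIF to FCA, the seller no longer bears: origin terminal, freight, insurance.
FCA price = 78226.80 − 238.14 − 9131.99 − 569.02 = 68287.65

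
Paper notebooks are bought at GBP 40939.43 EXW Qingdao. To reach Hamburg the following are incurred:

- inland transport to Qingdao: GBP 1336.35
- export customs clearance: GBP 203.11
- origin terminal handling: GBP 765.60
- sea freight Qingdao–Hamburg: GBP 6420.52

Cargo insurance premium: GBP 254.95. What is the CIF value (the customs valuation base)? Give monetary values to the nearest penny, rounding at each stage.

CIF = EXW price + pre-shipment costs + freight + insurance
CIF = 40939.43 + 1336.35 + 203.11 + 765.60 + 6420.52 + 254.95 = 49919.96

CIF value: GBP 49919.96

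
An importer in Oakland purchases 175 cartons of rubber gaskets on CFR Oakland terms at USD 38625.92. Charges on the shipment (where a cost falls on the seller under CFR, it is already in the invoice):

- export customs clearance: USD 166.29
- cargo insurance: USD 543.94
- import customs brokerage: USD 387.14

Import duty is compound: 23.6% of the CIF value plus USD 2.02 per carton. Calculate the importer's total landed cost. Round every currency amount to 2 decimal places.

Total landed cost: USD 49154.59

CFR: the seller pays costs through ocean freight to the destination port, but not insurance.
Already in the invoice (seller's account under CFR): export clearance — exclude.
CIF value = CFR price + insurance = 38625.92 + 543.94 = 39169.86
Ad valorem component: 39169.86 × 23.6% = 9244.09
Specific component: 175 × 2.02 = 353.50
Import duty = 9244.09 + 353.50 = 9597.59
Buyer bears: insurance 543.94 + brokerage 387.14 + duty 9597.59 = 10528.67
Landed cost = invoice 38625.92 + 10528.67 = 49154.59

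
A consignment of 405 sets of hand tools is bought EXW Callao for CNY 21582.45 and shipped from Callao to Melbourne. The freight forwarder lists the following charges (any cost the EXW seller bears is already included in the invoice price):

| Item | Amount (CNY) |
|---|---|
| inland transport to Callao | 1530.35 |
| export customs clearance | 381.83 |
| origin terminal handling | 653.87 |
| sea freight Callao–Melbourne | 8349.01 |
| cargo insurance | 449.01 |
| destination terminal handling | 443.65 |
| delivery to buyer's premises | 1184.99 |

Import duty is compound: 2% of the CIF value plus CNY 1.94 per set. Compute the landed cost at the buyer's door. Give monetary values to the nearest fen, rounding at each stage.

EXW: the seller makes goods available at their premises; the buyer bears all onward costs.
CIF value = EXW price + inland to port + export clearance + origin terminal + freight + insurance = 21582.45 + 1530.35 + 381.83 + 653.87 + 8349.01 + 449.01 = 32946.52
Ad valorem component: 32946.52 × 2% = 658.93
Specific component: 405 × 1.94 = 785.70
Import duty = 658.93 + 785.70 = 1444.63
Buyer bears: inland to port 1530.35 + export clearance 381.83 + origin terminal 653.87 + freight 8349.01 + insurance 449.01 + destination terminal 443.65 + delivery 1184.99 + duty 1444.63 = 14437.34
Landed cost = invoice 21582.45 + 14437.34 = 36019.79

Total landed cost: CNY 36019.79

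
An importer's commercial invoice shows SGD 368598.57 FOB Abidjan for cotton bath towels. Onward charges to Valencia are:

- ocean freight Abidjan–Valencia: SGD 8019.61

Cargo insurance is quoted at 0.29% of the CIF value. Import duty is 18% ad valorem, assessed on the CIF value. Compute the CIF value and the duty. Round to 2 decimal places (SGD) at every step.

Let C be the CIF value. C = FOB price + freight + 0.29% × C
C − 0.29% × C = 368598.57 + 8019.61
0.9971 × C = 376618.18
C = 376618.18 / 0.9971 = 377713.55
Insurance premium = 0.29% × 377713.55 = 1095.37
Import duty = 377713.55 × 18% = 67988.44

CIF value: SGD 377713.55; import duty: SGD 67988.44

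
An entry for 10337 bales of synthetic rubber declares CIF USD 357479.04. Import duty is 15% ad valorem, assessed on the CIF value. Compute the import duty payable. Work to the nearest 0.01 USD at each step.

Import duty: USD 53621.86

Import duty = 357479.04 × 15% = 53621.86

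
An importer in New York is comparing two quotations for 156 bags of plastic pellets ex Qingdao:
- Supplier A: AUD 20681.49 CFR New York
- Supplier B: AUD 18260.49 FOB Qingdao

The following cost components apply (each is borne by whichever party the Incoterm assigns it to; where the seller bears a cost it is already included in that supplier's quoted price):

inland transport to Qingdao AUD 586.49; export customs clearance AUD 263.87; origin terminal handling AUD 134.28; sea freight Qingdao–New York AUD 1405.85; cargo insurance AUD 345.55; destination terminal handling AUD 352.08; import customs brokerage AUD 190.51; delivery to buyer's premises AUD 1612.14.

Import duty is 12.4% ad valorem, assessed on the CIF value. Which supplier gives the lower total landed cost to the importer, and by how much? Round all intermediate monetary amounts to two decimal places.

Supplier A (CFR):
CIF value = CFR price + insurance = 20681.49 + 345.55 = 21027.04
Import duty = 21027.04 × 12.4% = 2607.35
Buyer bears (A): 345.55 + 352.08 + 190.51 + 1612.14 = 2500.28
Landed cost (A) = invoice 20681.49 + 2500.28 + duty 2607.35 = 25789.12
Supplier B (FOB):
CIF value = FOB price + freight + insurance = 18260.49 + 1405.85 + 345.55 = 20011.89
Import duty = 20011.89 × 12.4% = 2481.47
Buyer bears (B): 1405.85 + 345.55 + 352.08 + 190.51 + 1612.14 = 3906.13
Landed cost (B) = invoice 18260.49 + 3906.13 + duty 2481.47 = 24648.09
Difference = |25789.12 − 24648.09| = 1141.03

Supplier B is cheaper by AUD 1141.03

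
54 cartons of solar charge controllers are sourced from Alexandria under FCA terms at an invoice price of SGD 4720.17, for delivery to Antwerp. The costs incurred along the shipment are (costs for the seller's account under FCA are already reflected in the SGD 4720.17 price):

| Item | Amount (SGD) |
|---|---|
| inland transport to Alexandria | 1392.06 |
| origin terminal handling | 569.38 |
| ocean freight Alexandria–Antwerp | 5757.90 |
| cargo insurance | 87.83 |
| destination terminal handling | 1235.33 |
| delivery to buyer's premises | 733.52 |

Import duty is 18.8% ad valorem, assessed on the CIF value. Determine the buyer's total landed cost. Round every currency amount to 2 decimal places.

FCA: the seller delivers export-cleared goods to the carrier; the buyer bears costs from that point.
Already in the invoice (seller's account under FCA): inland to port — exclude.
CIF value = FCA price + origin terminal + freight + insurance = 4720.17 + 569.38 + 5757.90 + 87.83 = 11135.28
Import duty = 11135.28 × 18.8% = 2093.43
Buyer bears: origin terminal 569.38 + freight 5757.90 + insurance 87.83 + destination terminal 1235.33 + delivery 733.52 + duty 2093.43 = 10477.39
Landed cost = invoice 4720.17 + 10477.39 = 15197.56

Total landed cost: SGD 15197.56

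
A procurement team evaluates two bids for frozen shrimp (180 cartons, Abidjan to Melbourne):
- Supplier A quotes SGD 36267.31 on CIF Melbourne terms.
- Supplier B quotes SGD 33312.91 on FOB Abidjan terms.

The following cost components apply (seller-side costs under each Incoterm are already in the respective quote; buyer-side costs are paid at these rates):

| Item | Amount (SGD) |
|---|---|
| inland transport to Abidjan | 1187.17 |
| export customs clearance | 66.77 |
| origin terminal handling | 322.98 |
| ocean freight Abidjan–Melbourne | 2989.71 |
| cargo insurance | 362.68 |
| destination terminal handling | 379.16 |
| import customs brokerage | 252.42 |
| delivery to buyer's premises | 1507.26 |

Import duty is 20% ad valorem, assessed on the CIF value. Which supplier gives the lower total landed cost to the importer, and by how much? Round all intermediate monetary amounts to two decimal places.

Supplier A is cheaper by SGD 477.59

Supplier A (CIF):
The CIF price already equals the CIF value: 36267.31
Import duty = 36267.31 × 20% = 7253.46
Buyer bears (A): 379.16 + 252.42 + 1507.26 = 2138.84
Landed cost (A) = invoice 36267.31 + 2138.84 + duty 7253.46 = 45659.61
Supplier B (FOB):
CIF value = FOB price + freight + insurance = 33312.91 + 2989.71 + 362.68 = 36665.30
Import duty = 36665.30 × 20% = 7333.06
Buyer bears (B): 2989.71 + 362.68 + 379.16 + 252.42 + 1507.26 = 5491.23
Landed cost (B) = invoice 33312.91 + 5491.23 + duty 7333.06 = 46137.20
Difference = |45659.61 − 46137.20| = 477.59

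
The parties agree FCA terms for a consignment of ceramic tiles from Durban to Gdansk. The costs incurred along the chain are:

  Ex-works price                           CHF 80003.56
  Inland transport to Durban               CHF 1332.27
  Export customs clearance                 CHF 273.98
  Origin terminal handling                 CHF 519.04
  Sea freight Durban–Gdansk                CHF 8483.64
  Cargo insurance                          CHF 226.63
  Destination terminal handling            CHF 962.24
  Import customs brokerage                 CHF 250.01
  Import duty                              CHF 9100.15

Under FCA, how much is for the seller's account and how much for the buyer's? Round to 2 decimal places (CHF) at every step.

Seller: CHF 81609.81; buyer: CHF 19541.71

FCA: the seller delivers export-cleared goods to the carrier; the buyer bears costs from that point.
Seller's account: goods 80003.56 + inland to port 1332.27 + export clearance 273.98 = 81609.81
Buyer's account: origin terminal 519.04 + freight 8483.64 + insurance 226.63 + destination terminal 962.24 + brokerage 250.01 + duty 9100.15 = 19541.71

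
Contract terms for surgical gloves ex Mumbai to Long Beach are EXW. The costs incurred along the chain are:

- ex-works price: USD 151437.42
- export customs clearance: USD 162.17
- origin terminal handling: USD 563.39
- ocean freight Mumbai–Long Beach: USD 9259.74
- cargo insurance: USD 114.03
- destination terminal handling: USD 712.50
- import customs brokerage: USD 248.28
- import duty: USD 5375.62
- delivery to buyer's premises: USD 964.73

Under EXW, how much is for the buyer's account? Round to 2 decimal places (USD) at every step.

EXW: the seller makes goods available at their premises; the buyer bears all onward costs.
Seller's account: goods 151437.42 = 151437.42
Buyer's account: export clearance 162.17 + origin terminal 563.39 + freight 9259.74 + insurance 114.03 + destination terminal 712.50 + brokerage 248.28 + duty 5375.62 + delivery 964.73 = 17400.46

Buyer's account: USD 17400.46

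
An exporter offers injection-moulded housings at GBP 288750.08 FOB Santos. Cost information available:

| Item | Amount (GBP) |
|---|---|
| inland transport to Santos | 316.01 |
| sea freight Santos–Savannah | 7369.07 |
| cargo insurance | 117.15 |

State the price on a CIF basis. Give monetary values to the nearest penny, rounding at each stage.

Not relevant to the conversion: inland to port — on the seller under both FOB and CIF; already in the FOB price and stays in the CIF price.
From FOB to CIF, the seller additionally bears: freight, insurance.
CIF price = 288750.08 + 7369.07 + 117.15 = 296236.30

CIF price: GBP 296236.30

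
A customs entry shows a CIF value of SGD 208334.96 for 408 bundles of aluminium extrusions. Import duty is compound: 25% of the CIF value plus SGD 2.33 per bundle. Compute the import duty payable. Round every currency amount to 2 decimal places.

Import duty: SGD 53034.38

Ad valorem component: 208334.96 × 25% = 52083.74
Specific component: 408 × 2.33 = 950.64
Import duty = 52083.74 + 950.64 = 53034.38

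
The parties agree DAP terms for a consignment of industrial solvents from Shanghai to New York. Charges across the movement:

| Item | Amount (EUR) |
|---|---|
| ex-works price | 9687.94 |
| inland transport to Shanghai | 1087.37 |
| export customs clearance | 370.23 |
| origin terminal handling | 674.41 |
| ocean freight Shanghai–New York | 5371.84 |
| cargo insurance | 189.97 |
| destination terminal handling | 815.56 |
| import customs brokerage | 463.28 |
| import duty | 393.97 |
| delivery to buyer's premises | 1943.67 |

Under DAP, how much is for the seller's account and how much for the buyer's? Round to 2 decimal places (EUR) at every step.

DAP: the seller bears all costs to the named destination except import duty and clearance.
Seller's account: goods 9687.94 + inland to port 1087.37 + export clearance 370.23 + origin terminal 674.41 + freight 5371.84 + insurance 189.97 + destination terminal 815.56 + delivery 1943.67 = 20140.99
Buyer's account: brokerage 463.28 + duty 393.97 = 857.25

Seller: EUR 20140.99; buyer: EUR 857.25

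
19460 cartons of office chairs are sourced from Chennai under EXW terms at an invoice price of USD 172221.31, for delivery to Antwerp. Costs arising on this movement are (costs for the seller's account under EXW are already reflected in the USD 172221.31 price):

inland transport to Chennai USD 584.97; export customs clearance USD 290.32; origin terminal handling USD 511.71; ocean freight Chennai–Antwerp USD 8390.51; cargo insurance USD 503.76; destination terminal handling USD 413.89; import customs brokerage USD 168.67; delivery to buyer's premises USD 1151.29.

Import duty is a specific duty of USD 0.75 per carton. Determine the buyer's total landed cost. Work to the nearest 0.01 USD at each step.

EXW: the seller makes goods available at their premises; the buyer bears all onward costs.
CIF value = EXW price + inland to port + export clearance + origin terminal + freight + insurance = 172221.31 + 584.97 + 290.32 + 511.71 + 8390.51 + 503.76 = 182502.58
Import duty = 19460 × 0.75 = 14595.00
Buyer bears: inland to port 584.97 + export clearance 290.32 + origin terminal 511.71 + freight 8390.51 + insurance 503.76 + destination terminal 413.89 + brokerage 168.67 + delivery 1151.29 + duty 14595.00 = 26610.12
Landed cost = invoice 172221.31 + 26610.12 = 198831.43

Total landed cost: USD 198831.43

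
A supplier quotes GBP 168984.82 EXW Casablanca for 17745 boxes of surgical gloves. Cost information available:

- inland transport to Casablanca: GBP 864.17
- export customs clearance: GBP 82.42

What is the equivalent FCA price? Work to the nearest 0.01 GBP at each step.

FCA price: GBP 169931.41

From EXW to FCA, the seller additionally bears: inland to port, export clearance.
FCA price = 168984.82 + 864.17 + 82.42 = 169931.41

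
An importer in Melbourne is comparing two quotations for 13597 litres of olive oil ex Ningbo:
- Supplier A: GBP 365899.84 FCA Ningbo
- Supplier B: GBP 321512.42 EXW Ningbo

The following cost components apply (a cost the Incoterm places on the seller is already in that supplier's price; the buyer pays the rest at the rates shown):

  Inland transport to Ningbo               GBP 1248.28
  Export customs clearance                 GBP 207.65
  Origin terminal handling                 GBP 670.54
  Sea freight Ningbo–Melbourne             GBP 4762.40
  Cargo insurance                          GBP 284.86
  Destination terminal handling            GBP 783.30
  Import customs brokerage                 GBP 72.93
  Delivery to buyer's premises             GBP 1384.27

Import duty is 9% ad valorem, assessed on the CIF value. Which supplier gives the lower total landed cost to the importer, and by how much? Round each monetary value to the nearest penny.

Supplier A (FCA):
CIF value = FCA price + origin terminal + freight + insurance = 365899.84 + 670.54 + 4762.40 + 284.86 = 371617.64
Import duty = 371617.64 × 9% = 33445.59
Buyer bears (A): 670.54 + 4762.40 + 284.86 + 783.30 + 72.93 + 1384.27 = 7958.30
Landed cost (A) = invoice 365899.84 + 7958.30 + duty 33445.59 = 407303.73
Supplier B (EXW):
CIF value = EXW price + inland to port + export clearance + origin terminal + freight + insurance = 321512.42 + 1248.28 + 207.65 + 670.54 + 4762.40 + 284.86 = 328686.15
Import duty = 328686.15 × 9% = 29581.75
Buyer bears (B): 1248.28 + 207.65 + 670.54 + 4762.40 + 284.86 + 783.30 + 72.93 + 1384.27 = 9414.23
Landed cost (B) = invoice 321512.42 + 9414.23 + duty 29581.75 = 360508.40
Difference = |407303.73 − 360508.40| = 46795.33

Supplier B is cheaper by GBP 46795.33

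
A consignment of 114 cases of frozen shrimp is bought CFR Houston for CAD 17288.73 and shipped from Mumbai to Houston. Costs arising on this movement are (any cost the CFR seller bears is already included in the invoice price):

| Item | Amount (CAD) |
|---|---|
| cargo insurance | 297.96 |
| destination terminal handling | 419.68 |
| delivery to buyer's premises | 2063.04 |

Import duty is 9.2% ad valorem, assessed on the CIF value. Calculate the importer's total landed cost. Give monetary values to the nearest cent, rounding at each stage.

Total landed cost: CAD 21687.39

CFR: the seller pays costs through ocean freight to the destination port, but not insurance.
CIF value = CFR price + insurance = 17288.73 + 297.96 = 17586.69
Import duty = 17586.69 × 9.2% = 1617.98
Buyer bears: insurance 297.96 + destination terminal 419.68 + delivery 2063.04 + duty 1617.98 = 4398.66
Landed cost = invoice 17288.73 + 4398.66 = 21687.39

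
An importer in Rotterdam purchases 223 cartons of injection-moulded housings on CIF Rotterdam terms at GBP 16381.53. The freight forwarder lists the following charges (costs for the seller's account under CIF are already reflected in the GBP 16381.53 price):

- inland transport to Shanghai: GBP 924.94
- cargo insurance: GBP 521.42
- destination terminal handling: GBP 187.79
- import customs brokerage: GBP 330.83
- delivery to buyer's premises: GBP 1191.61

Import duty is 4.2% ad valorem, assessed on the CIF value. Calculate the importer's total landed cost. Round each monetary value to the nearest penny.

CIF: the seller pays costs through ocean freight and marine insurance to the destination port.
Already in the invoice (seller's account under CIF): inland to port, insurance — exclude.
The CIF price already equals the CIF value: 16381.53
Import duty = 16381.53 × 4.2% = 688.02
Buyer bears: destination terminal 187.79 + brokerage 330.83 + delivery 1191.61 + duty 688.02 = 2398.25
Landed cost = invoice 16381.53 + 2398.25 = 18779.78

Total landed cost: GBP 18779.78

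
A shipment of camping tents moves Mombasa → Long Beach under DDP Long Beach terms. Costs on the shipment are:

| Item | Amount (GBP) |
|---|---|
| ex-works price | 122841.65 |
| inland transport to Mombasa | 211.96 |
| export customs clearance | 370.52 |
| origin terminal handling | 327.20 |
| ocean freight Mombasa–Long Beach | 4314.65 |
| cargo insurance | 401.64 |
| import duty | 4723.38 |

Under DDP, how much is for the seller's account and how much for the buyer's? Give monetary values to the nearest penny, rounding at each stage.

Seller: GBP 133191.00; buyer: GBP 0.00

DDP: the seller bears all costs including import duty.
Seller's account: goods 122841.65 + inland to port 211.96 + export clearance 370.52 + origin terminal 327.20 + freight 4314.65 + insurance 401.64 + duty 4723.38 = 133191.00
Buyer's account: 0.00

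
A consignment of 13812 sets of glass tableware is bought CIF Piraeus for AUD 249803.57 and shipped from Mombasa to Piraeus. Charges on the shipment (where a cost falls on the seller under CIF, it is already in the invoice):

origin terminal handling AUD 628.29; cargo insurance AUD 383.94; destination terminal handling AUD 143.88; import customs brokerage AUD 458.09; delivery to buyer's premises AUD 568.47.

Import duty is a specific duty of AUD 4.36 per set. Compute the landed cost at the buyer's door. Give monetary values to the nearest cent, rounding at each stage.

Total landed cost: AUD 311194.33

CIF: the seller pays costs through ocean freight and marine insurance to the destination port.
Already in the invoice (seller's account under CIF): origin terminal, insurance — exclude.
The CIF price already equals the CIF value: 249803.57
Import duty = 13812 × 4.36 = 60220.32
Buyer bears: destination terminal 143.88 + brokerage 458.09 + delivery 568.47 + duty 60220.32 = 61390.76
Landed cost = invoice 249803.57 + 61390.76 = 311194.33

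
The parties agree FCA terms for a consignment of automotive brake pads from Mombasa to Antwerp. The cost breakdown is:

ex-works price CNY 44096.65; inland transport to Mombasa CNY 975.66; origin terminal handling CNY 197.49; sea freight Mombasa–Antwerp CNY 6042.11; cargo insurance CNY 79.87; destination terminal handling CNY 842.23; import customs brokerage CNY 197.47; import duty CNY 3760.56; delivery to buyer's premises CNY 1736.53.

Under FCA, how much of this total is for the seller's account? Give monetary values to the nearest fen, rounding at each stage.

Seller's account: CNY 45072.31

FCA: the seller delivers export-cleared goods to the carrier; the buyer bears costs from that point.
Seller's account: goods 44096.65 + inland to port 975.66 = 45072.31
Buyer's account: origin terminal 197.49 + freight 6042.11 + insurance 79.87 + destination terminal 842.23 + brokerage 197.47 + duty 3760.56 + delivery 1736.53 = 12856.26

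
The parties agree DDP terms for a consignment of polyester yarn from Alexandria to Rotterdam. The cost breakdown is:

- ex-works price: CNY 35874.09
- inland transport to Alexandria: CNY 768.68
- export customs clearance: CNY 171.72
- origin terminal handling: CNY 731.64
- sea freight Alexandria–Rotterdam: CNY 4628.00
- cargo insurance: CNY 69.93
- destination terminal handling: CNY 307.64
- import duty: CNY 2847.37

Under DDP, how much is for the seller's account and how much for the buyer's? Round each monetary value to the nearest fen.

Seller: CNY 45399.07; buyer: CNY 0.00

DDP: the seller bears all costs including import duty.
Seller's account: goods 35874.09 + inland to port 768.68 + export clearance 171.72 + origin terminal 731.64 + freight 4628.00 + insurance 69.93 + destination terminal 307.64 + duty 2847.37 = 45399.07
Buyer's account: 0.00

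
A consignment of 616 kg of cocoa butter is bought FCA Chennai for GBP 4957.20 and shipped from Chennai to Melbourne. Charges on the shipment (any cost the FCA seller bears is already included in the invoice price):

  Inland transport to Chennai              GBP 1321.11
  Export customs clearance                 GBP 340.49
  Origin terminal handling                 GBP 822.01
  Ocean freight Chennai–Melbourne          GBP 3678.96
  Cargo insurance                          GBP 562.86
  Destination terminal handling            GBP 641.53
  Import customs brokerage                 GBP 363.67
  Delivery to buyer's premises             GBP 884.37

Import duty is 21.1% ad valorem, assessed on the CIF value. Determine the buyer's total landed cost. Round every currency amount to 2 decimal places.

Total landed cost: GBP 14025.04

FCA: the seller delivers export-cleared goods to the carrier; the buyer bears costs from that point.
Already in the invoice (seller's account under FCA): inland to port, export clearance — exclude.
CIF value = FCA price + origin terminal + freight + insurance = 4957.20 + 822.01 + 3678.96 + 562.86 = 10021.03
Import duty = 10021.03 × 21.1% = 2114.44
Buyer bears: origin terminal 822.01 + freight 3678.96 + insurance 562.86 + destination terminal 641.53 + brokerage 363.67 + delivery 884.37 + duty 2114.44 = 9067.84
Landed cost = invoice 4957.20 + 9067.84 = 14025.04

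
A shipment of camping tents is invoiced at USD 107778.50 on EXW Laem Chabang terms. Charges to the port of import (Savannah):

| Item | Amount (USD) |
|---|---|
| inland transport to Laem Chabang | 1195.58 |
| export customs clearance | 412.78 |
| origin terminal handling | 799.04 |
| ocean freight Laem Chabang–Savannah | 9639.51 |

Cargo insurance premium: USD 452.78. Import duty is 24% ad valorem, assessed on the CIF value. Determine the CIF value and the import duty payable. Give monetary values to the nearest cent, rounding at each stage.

CIF = EXW price + pre-shipment costs + freight + insurance
CIF = 107778.50 + 1195.58 + 412.78 + 799.04 + 9639.51 + 452.78 = 120278.19
Import duty = 120278.19 × 24% = 28866.77

CIF value: USD 120278.19; import duty: USD 28866.77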